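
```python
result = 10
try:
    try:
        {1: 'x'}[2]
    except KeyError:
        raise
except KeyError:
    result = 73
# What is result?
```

Step-by-step execution trace:
1. Inner try: `{1: 'x'}[2]` raises KeyError.
2. Inner `except KeyError` matches; bare `raise` re-raises the same KeyError.
3. Outer `except KeyError` matches → result = 73.
Result: 73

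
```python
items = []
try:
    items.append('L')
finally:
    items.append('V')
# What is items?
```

Step-by-step execution trace:
1. try: `items.append('L')` → items = ['L'].
2. The try body completes without raising.
3. finally always runs: `items.append('V')` → items = ['L', 'V'].
Result: ['L', 'V']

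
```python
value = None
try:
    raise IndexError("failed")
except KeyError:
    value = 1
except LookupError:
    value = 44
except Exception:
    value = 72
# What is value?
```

Step-by-step execution trace:
1. `raise IndexError(...)` raises IndexError.
2. `except KeyError` does not match (IndexError is not a subclass of KeyError); skipped.
3. `except LookupError` matches (IndexError is a subclass of LookupError) → value = 44.
4. `except Exception` is not reached.
Result: 44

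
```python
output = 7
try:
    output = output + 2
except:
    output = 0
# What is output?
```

Step-by-step execution trace:
1. output starts at 7.
2. try: `output = output + 2` → output = 9. No exception raised.
3. `except` is skipped.
Result: 9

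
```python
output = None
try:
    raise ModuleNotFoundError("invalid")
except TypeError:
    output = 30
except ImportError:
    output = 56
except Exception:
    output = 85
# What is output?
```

Step-by-step execution trace:
1. `raise ModuleNotFoundError(...)` raises ModuleNotFoundError.
2. `except TypeError` does not match (ModuleNotFoundError is not a subclass of TypeError); skipped.
3. `except ImportError` matches (ModuleNotFoundError is a subclass of ImportError) → output = 56.
4. `except Exception` is not reached.
Result: 56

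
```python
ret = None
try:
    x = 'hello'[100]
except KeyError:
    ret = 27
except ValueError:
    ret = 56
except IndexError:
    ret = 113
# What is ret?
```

Step-by-step execution trace:
1. `x = 'hello'[100]` raises IndexError.
2. `except KeyError` does not match IndexError; skipped.
3. `except ValueError` does not match IndexError; skipped.
4. `except IndexError` matches → ret = 113.
Result: 113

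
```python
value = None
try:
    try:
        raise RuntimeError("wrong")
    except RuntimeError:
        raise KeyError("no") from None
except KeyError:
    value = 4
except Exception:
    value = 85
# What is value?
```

Step-by-step execution trace:
1. Inner try raises RuntimeError; inner `except RuntimeError` catches it.
2. `raise KeyError(...) from None` raises KeyError (from None suppresses __context__, but the active exception is still KeyError).
3. Outer `except KeyError` matches → value = 4.
4. `except Exception` is not reached.
Result: 4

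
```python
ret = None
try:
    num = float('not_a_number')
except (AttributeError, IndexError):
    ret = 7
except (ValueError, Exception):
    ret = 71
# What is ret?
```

Step-by-step execution trace:
1. `num = float('not_a_number')` raises ValueError.
2. `except (AttributeError, IndexError)` does not match ValueError; skipped.
3. `except (ValueError, Exception)` matches (ValueError is in the tuple) → ret = 71.
Result: 71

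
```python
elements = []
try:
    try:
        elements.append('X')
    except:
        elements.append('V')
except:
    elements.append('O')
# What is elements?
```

Step-by-step execution trace:
1. Inner try: `elements.append('X')` → elements = ['X']. No exception raised.
2. Inner `except` is skipped.
3. Inner try completes normally; outer `except` is skipped.
Result: ['X']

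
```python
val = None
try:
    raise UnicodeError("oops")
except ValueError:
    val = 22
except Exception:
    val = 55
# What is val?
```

Step-by-step execution trace:
1. `raise UnicodeError(...)` raises UnicodeError.
2. `except ValueError` matches (UnicodeError is a subclass of ValueError) → val = 22.
3. `except Exception` is not reached.
Result: 22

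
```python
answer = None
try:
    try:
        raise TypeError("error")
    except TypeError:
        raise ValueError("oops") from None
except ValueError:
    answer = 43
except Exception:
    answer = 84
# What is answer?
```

Step-by-step execution trace:
1. Inner try raises TypeError; inner `except TypeError` catches it.
2. `raise ValueError(...) from None` raises ValueError (from None suppresses __context__, but the active exception is still ValueError).
3. Outer `except ValueError` matches → answer = 43.
4. `except Exception` is not reached.
Result: 43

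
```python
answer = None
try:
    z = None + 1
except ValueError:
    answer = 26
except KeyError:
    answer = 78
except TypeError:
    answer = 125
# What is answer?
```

Step-by-step execution trace:
1. `z = None + 1` raises TypeError.
2. `except ValueError` does not match TypeError; skipped.
3. `except KeyError` does not match TypeError; skipped.
4. `except TypeError` matches → answer = 125.
Result: 125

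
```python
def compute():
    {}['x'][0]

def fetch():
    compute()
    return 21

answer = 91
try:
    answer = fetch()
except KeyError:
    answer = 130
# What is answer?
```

Step-by-step execution trace:
1. answer starts at 91.
2. try: `fetch()` calls `compute()`.
3. `compute()` evaluates `{}['x'][0]`, which raises KeyError; it propagates through fetch (uncaught).
4. `return 21` in fetch is not reached; the assignment to answer does not complete.
5. `except KeyError` matches → answer = 130.
Result: 130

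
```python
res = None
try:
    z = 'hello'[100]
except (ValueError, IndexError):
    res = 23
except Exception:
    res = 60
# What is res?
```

Step-by-step execution trace:
1. `z = 'hello'[100]` raises IndexError.
2. `except (ValueError, IndexError)` matches (IndexError is in the tuple) → res = 23.
3. `except Exception` is not reached.
Result: 23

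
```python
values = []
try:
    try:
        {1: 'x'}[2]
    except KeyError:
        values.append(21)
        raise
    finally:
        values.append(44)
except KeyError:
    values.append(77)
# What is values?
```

Step-by-step execution trace:
1. Inner try: `{1: 'x'}[2]` raises KeyError.
2. Inner `except KeyError` matches → `values.append(21)` → values = [21].
3. bare `raise` re-raises KeyError.
4. Inner `finally` runs during unwinding: `values.append(44)` → values = [21, 44].
5. Outer `except KeyError` matches → `values.append(77)` → values = [21, 44, 77].
Result: [21, 44, 77]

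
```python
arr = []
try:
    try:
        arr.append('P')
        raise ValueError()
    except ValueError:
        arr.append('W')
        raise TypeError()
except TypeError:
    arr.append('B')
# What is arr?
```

Step-by-step execution trace:
1. Inner try: `arr.append('P')` → arr = ['P'].
2. `raise ValueError()` raises ValueError.
3. Inner `except ValueError` matches → `arr.append('W')` → arr = ['P', 'W'].
4. `raise TypeError()` raises TypeError; propagates to outer try.
5. Outer `except TypeError` matches → `arr.append('B')` → arr = ['P', 'W', 'B'].
Result: ['P', 'W', 'B']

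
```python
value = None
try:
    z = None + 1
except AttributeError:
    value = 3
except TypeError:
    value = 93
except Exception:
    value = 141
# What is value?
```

Step-by-step execution trace:
1. `z = None + 1` raises TypeError.
2. `except AttributeError` does not match TypeError; skipped.
3. `except TypeError` matches → value = 93.
4. Remaining except clauses are skipped.
Result: 93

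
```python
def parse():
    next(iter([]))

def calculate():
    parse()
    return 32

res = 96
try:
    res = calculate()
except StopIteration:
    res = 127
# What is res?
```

Step-by-step execution trace:
1. res starts at 96.
2. try: `calculate()` calls `parse()`.
3. `parse()` evaluates `next(iter([]))`, which raises StopIteration; it propagates through calculate (uncaught).
4. `return 32` in calculate is not reached; the assignment to res does not complete.
5. `except StopIteration` matches → res = 127.
Result: 127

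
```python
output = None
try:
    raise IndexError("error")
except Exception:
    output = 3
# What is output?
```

Step-by-step execution trace:
1. `raise IndexError(...)` raises IndexError.
2. `except Exception` matches (IndexError is a subclass of Exception) → output = 3.
Result: 3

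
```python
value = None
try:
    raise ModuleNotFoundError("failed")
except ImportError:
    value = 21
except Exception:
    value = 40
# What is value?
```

Step-by-step execution trace:
1. `raise ModuleNotFoundError(...)` raises ModuleNotFoundError.
2. `except ImportError` matches (ModuleNotFoundError is a subclass of ImportError) → value = 21.
3. `except Exception` is not reached.
Result: 21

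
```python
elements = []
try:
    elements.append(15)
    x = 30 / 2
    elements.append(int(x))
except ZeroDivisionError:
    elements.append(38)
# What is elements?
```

Step-by-step execution trace:
1. try: `elements.append(15)` → elements = [15].
2. `x = 30 / 2` → x = 15.0. No exception raised.
3. `elements.append(int(x))` → elements = [15, 15].
4. `except ZeroDivisionError` is skipped (no exception was raised).
Result: [15, 15]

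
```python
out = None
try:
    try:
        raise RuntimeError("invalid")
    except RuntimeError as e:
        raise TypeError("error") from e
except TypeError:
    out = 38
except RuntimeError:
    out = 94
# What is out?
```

Step-by-step execution trace:
1. Inner try raises RuntimeError; inner `except RuntimeError as e` catches it.
2. `raise TypeError(...) from e` raises TypeError (RuntimeError is attached as __cause__, but only TypeError is active).
3. Outer `except TypeError` matches → out = 38.
4. `except RuntimeError` is not reached.
Result: 38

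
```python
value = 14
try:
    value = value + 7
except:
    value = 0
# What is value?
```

Step-by-step execution trace:
1. value starts at 14.
2. try: `value = value + 7` → value = 21. No exception raised.
3. `except` is skipped.
Result: 21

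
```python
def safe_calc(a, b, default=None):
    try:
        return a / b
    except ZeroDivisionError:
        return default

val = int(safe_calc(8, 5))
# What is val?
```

Step-by-step execution trace:
1. `safe_calc(8, 5)` enters try: `return 8 / 5` → returns 1.6. No exception raised.
2. `except ZeroDivisionError` is skipped.
3. `int(1.6)` → 1 → val = 1.
Result: 1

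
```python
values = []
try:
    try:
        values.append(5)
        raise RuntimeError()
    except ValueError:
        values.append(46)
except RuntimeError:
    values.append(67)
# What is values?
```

Step-by-step execution trace:
1. Inner try: `values.append(5)` → values = [5].
2. `raise RuntimeError()` raises RuntimeError.
3. Inner `except ValueError` does not match RuntimeError; exception propagates to outer try.
4. Outer `except RuntimeError` matches → `values.append(67)` → values = [5, 67].
Result: [5, 67]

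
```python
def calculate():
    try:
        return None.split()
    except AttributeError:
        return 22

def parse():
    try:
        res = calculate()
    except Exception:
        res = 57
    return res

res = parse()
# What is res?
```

Step-by-step execution trace:
1. `parse()` calls `calculate()`.
2. In calculate: `None.split()` raises AttributeError; `except AttributeError` catches it → returns 22.
3. In parse: `res = calculate()` → res = 22. No exception reaches parse.
4. `except Exception` is skipped; parse returns 22.
5. res = 22.
Result: 22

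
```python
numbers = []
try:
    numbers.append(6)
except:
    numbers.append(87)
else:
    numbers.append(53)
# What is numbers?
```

Step-by-step execution trace:
1. try: `numbers.append(6)` → numbers = [6]. No exception raised.
2. `except` is skipped.
3. `else` runs (try completed without exception): `numbers.append(53)` → numbers = [6, 53].
Result: [6, 53]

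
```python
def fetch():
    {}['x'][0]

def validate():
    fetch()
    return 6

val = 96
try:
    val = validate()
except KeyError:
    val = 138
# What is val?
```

Step-by-step execution trace:
1. val starts at 96.
2. try: `validate()` calls `fetch()`.
3. `fetch()` evaluates `{}['x'][0]`, which raises KeyError; it propagates through validate (uncaught).
4. `return 6` in validate is not reached; the assignment to val does not complete.
5. `except KeyError` matches → val = 138.
Result: 138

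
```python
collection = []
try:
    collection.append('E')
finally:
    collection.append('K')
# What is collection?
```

Step-by-step execution trace:
1. try: `collection.append('E')` → collection = ['E'].
2. The try body completes without raising.
3. finally always runs: `collection.append('K')` → collection = ['E', 'K'].
Result: ['E', 'K']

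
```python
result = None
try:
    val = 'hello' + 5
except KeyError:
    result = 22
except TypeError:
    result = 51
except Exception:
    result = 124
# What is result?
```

Step-by-step execution trace:
1. `val = 'hello' + 5` raises TypeError.
2. `except KeyError` does not match TypeError; skipped.
3. `except TypeError` matches → result = 51.
4. Remaining except clauses are skipped.
Result: 51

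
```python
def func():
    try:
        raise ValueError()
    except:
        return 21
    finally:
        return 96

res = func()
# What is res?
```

Step-by-step execution trace:
1. `func()` enters try: `raise ValueError()` raises ValueError.
2. bare `except` matches → `return 21` sets pending return value 21.
3. Before returning, `finally: return 96` runs and overrides the pending return.
4. func() returns 96 → res = 96.
Result: 96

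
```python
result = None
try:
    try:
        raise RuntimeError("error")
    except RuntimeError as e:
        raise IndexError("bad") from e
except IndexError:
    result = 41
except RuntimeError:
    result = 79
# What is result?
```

Step-by-step execution trace:
1. Inner try raises RuntimeError; inner `except RuntimeError as e` catches it.
2. `raise IndexError(...) from e` raises IndexError (RuntimeError is attached as __cause__, but only IndexError is active).
3. Outer `except IndexError` matches → result = 41.
4. `except RuntimeError` is not reached.
Result: 41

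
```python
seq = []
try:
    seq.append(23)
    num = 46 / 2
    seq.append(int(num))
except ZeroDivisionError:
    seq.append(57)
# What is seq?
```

Step-by-step execution trace:
1. try: `seq.append(23)` → seq = [23].
2. `num = 46 / 2` → num = 23.0. No exception raised.
3. `seq.append(int(num))` → seq = [23, 23].
4. `except ZeroDivisionError` is skipped (no exception was raised).
Result: [23, 23]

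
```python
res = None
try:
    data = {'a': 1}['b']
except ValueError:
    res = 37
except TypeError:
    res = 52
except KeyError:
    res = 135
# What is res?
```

Step-by-step execution trace:
1. `data = {'a': 1}['b']` raises KeyError.
2. `except ValueError` does not match KeyError; skipped.
3. `except TypeError` does not match KeyError; skipped.
4. `except KeyError` matches → res = 135.
Result: 135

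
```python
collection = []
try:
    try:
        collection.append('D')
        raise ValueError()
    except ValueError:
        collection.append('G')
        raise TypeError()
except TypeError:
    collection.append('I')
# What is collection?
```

Step-by-step execution trace:
1. Inner try: `collection.append('D')` → collection = ['D'].
2. `raise ValueError()` raises ValueError.
3. Inner `except ValueError` matches → `collection.append('G')` → collection = ['D', 'G'].
4. `raise TypeError()` raises TypeError; propagates to outer try.
5. Outer `except TypeError` matches → `collection.append('I')` → collection = ['D', 'G', 'I'].
Result: ['D', 'G', 'I']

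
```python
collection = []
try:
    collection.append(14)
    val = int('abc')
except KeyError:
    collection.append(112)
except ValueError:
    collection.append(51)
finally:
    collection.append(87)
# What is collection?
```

Step-by-step execution trace:
1. try: `collection.append(14)` → collection = [14].
2. `val = int('abc')` raises ValueError.
3. `except KeyError` does not match ValueError; skipped.
4. `except ValueError` matches → `collection.append(51)` → collection = [14, 51].
5. finally always runs: `collection.append(87)` → collection = [14, 51, 87].
Result: [14, 51, 87]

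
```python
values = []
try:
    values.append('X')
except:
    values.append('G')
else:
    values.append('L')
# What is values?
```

Step-by-step execution trace:
1. try: `values.append('X')` → values = ['X']. No exception raised.
2. `except` is skipped.
3. `else` runs (try completed without exception): `values.append('L')` → values = ['X', 'L'].
Result: ['X', 'L']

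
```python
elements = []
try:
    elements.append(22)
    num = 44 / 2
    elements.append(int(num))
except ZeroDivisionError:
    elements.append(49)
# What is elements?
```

Step-by-step execution trace:
1. try: `elements.append(22)` → elements = [22].
2. `num = 44 / 2` → num = 22.0. No exception raised.
3. `elements.append(int(num))` → elements = [22, 22].
4. `except ZeroDivisionError` is skipped (no exception was raised).
Result: [22, 22]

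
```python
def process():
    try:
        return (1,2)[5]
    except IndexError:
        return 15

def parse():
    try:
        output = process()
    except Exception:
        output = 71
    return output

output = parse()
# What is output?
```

Step-by-step execution trace:
1. `parse()` calls `process()`.
2. In process: `(1,2)[5]` raises IndexError; `except IndexError` catches it → returns 15.
3. In parse: `output = process()` → output = 15. No exception reaches parse.
4. `except Exception` is skipped; parse returns 15.
5. output = 15.
Result: 15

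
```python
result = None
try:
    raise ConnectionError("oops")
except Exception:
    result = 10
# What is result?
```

Step-by-step execution trace:
1. `raise ConnectionError(...)` raises ConnectionError.
2. `except Exception` matches (ConnectionError is a subclass of Exception) → result = 10.
Result: 10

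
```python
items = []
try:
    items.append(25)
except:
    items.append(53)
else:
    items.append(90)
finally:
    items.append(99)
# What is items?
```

Step-by-step execution trace:
1. try: `items.append(25)` → items = [25]. No exception raised.
2. `except` is skipped.
3. `else` runs: `items.append(90)` → items = [25, 90].
4. `finally` always runs: `items.append(99)` → items = [25, 90, 99].
Result: [25, 90, 99]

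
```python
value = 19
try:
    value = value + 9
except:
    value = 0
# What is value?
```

Step-by-step execution trace:
1. value starts at 19.
2. try: `value = value + 9` → value = 28. No exception raised.
3. `except` is skipped.
Result: 28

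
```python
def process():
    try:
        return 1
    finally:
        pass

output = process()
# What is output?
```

Step-by-step execution trace:
1. `process()` enters try: `return 1` sets pending return value 1.
2. Before returning, `finally: pass` runs (no effect).
3. process() returns 1 → output = 1.
Result: 1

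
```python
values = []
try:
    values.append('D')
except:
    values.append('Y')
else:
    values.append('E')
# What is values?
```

Step-by-step execution trace:
1. try: `values.append('D')` → values = ['D']. No exception raised.
2. `except` is skipped.
3. `else` runs (try completed without exception): `values.append('E')` → values = ['D', 'E'].
Result: ['D', 'E']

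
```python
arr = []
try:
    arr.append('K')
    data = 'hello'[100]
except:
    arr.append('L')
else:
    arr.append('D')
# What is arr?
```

Step-by-step execution trace:
1. try: `arr.append('K')` → arr = ['K'].
2. `data = 'hello'[100]` raises IndexError.
3. bare `except` matches → `arr.append('L')` → arr = ['K', 'L'].
4. `else` is skipped (an exception was raised).
Result: ['K', 'L']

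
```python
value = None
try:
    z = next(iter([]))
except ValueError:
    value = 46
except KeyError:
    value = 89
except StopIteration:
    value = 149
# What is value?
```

Step-by-step execution trace:
1. `z = next(iter([]))` raises StopIteration.
2. `except ValueError` does not match StopIteration; skipped.
3. `except KeyError` does not match StopIteration; skipped.
4. `except StopIteration` matches → value = 149.
Result: 149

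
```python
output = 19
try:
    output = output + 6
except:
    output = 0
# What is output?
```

Step-by-step execution trace:
1. output starts at 19.
2. try: `output = output + 6` → output = 25. No exception raised.
3. `except` is skipped.
Result: 25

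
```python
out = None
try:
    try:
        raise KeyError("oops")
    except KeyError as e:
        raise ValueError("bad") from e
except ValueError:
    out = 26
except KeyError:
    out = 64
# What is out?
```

Step-by-step execution trace:
1. Inner try raises KeyError; inner `except KeyError as e` catches it.
2. `raise ValueError(...) from e` raises ValueError (KeyError is attached as __cause__, but only ValueError is active).
3. Outer `except ValueError` matches → out = 26.
4. `except KeyError` is not reached.
Result: 26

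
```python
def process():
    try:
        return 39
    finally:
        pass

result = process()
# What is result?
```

Step-by-step execution trace:
1. `process()` enters try: `return 39` sets pending return value 39.
2. Before returning, `finally: pass` runs (no effect).
3. process() returns 39 → result = 39.
Result: 39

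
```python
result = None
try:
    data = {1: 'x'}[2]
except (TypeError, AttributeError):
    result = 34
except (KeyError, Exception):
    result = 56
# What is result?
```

Step-by-step execution trace:
1. `data = {1: 'x'}[2]` raises KeyError.
2. `except (TypeError, AttributeError)` does not match KeyError; skipped.
3. `except (KeyError, Exception)` matches (KeyError is in the tuple) → result = 56.
Result: 56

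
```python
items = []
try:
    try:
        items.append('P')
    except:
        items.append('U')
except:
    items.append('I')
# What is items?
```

Step-by-step execution trace:
1. Inner try: `items.append('P')` → items = ['P']. No exception raised.
2. Inner `except` is skipped.
3. Inner try completes normally; outer `except` is skipped.
Result: ['P']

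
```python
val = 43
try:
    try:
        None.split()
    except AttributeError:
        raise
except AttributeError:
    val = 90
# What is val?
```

Step-by-step execution trace:
1. Inner try: `None.split()` raises AttributeError.
2. Inner `except AttributeError` matches; bare `raise` re-raises the same AttributeError.
3. Outer `except AttributeError` matches → val = 90.
Result: 90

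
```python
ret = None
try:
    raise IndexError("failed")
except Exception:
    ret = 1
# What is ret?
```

Step-by-step execution trace:
1. `raise IndexError(...)` raises IndexError.
2. `except Exception` matches (IndexError is a subclass of Exception) → ret = 1.
Result: 1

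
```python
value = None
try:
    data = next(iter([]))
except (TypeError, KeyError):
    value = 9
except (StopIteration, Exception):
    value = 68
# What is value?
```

Step-by-step execution trace:
1. `data = next(iter([]))` raises StopIteration.
2. `except (TypeError, KeyError)` does not match StopIteration; skipped.
3. `except (StopIteration, Exception)` matches (StopIteration is in the tuple) → value = 68.
Result: 68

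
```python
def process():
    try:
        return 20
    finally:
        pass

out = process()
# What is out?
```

Step-by-step execution trace:
1. `process()` enters try: `return 20` sets pending return value 20.
2. Before returning, `finally: pass` runs (no effect).
3. process() returns 20 → out = 20.
Result: 20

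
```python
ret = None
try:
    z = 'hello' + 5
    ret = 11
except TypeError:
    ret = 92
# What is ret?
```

Step-by-step execution trace:
1. `z = 'hello' + 5` raises TypeError.
2. `ret = 11` is not reached.
3. `except TypeError` matches → ret = 92.
Result: 92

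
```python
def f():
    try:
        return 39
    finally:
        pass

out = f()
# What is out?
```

Step-by-step execution trace:
1. `f()` enters try: `return 39` sets pending return value 39.
2. Before returning, `finally: pass` runs (no effect).
3. f() returns 39 → out = 39.
Result: 39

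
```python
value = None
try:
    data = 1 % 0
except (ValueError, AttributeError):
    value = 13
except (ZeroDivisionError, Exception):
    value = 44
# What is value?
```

Step-by-step execution trace:
1. `data = 1 % 0` raises ZeroDivisionError.
2. `except (ValueError, AttributeError)` does not match ZeroDivisionError; skipped.
3. `except (ZeroDivisionError, Exception)` matches (ZeroDivisionError is in the tuple) → value = 44.
Result: 44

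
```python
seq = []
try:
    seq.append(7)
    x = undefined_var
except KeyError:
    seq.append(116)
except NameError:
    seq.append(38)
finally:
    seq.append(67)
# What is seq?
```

Step-by-step execution trace:
1. try: `seq.append(7)` → seq = [7].
2. `x = undefined_var` raises NameError.
3. `except KeyError` does not match NameError; skipped.
4. `except NameError` matches → `seq.append(38)` → seq = [7, 38].
5. finally always runs: `seq.append(67)` → seq = [7, 38, 67].
Result: [7, 38, 67]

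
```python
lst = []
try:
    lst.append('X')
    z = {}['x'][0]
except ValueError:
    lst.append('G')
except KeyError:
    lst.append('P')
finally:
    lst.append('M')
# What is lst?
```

Step-by-step execution trace:
1. try: `lst.append('X')` → lst = ['X'].
2. `z = {}['x'][0]` raises KeyError.
3. `except ValueError` does not match KeyError; skipped.
4. `except KeyError` matches → `lst.append('P')` → lst = ['X', 'P'].
5. finally always runs: `lst.append('M')` → lst = ['X', 'P', 'M'].
Result: ['X', 'P', 'M']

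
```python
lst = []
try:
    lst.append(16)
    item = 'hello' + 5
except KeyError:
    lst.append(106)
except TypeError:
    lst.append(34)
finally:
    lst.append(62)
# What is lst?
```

Step-by-step execution trace:
1. try: `lst.append(16)` → lst = [16].
2. `item = 'hello' + 5` raises TypeError.
3. `except KeyError` does not match TypeError; skipped.
4. `except TypeError` matches → `lst.append(34)` → lst = [16, 34].
5. finally always runs: `lst.append(62)` → lst = [16, 34, 62].
Result: [16, 34, 62]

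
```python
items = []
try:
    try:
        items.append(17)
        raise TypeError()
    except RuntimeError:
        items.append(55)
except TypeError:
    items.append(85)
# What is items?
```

Step-by-step execution trace:
1. Inner try: `items.append(17)` → items = [17].
2. `raise TypeError()` raises TypeError.
3. Inner `except RuntimeError` does not match TypeError; exception propagates to outer try.
4. Outer `except TypeError` matches → `items.append(85)` → items = [17, 85].
Result: [17, 85]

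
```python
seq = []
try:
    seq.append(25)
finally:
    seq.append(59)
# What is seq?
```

Step-by-step execution trace:
1. try: `seq.append(25)` → seq = [25].
2. The try body completes without raising.
3. finally always runs: `seq.append(59)` → seq = [25, 59].
Result: [25, 59]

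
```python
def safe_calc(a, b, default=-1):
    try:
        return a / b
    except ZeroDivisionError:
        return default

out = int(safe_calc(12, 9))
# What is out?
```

Step-by-step execution trace:
1. `safe_calc(12, 9)` enters try: `return 12 / 9` → returns 1.3333333333333333. No exception raised.
2. `except ZeroDivisionError` is skipped.
3. `int(1.3333333333333333)` → 1 → out = 1.
Result: 1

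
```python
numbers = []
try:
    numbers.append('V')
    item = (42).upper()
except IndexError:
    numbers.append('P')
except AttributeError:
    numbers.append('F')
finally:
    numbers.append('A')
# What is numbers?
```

Step-by-step execution trace:
1. try: `numbers.append('V')` → numbers = ['V'].
2. `item = (42).upper()` raises AttributeError.
3. `except IndexError` does not match AttributeError; skipped.
4. `except AttributeError` matches → `numbers.append('F')` → numbers = ['V', 'F'].
5. finally always runs: `numbers.append('A')` → numbers = ['V', 'F', 'A'].
Result: ['V', 'F', 'A']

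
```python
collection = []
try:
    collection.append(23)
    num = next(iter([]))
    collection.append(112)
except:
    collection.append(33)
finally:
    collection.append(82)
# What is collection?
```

Step-by-step execution trace:
1. try: `collection.append(23)` → collection = [23].
2. `num = next(iter([]))` raises StopIteration; `collection.append(112)` is not reached.
3. bare `except` matches → `collection.append(33)` → collection = [23, 33].
4. finally always runs: `collection.append(82)` → collection = [23, 33, 82].
Result: [23, 33, 82]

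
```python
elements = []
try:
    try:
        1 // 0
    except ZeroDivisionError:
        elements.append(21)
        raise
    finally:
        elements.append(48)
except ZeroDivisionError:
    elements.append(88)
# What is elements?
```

Step-by-step execution trace:
1. Inner try: `1 // 0` raises ZeroDivisionError.
2. Inner `except ZeroDivisionError` matches → `elements.append(21)` → elements = [21].
3. bare `raise` re-raises ZeroDivisionError.
4. Inner `finally` runs during unwinding: `elements.append(48)` → elements = [21, 48].
5. Outer `except ZeroDivisionError` matches → `elements.append(88)` → elements = [21, 48, 88].
Result: [21, 48, 88]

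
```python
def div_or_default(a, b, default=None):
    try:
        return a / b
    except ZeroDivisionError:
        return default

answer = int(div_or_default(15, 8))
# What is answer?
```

Step-by-step execution trace:
1. `div_or_default(15, 8)` enters try: `return 15 / 8` → returns 1.875. No exception raised.
2. `except ZeroDivisionError` is skipped.
3. `int(1.875)` → 1 → answer = 1.
Result: 1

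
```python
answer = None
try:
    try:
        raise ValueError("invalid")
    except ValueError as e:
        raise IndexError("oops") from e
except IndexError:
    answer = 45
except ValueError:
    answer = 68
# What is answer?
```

Step-by-step execution trace:
1. Inner try raises ValueError; inner `except ValueError as e` catches it.
2. `raise IndexError(...) from e` raises IndexError (ValueError is attached as __cause__, but only IndexError is active).
3. Outer `except IndexError` matches → answer = 45.
4. `except ValueError` is not reached.
Result: 45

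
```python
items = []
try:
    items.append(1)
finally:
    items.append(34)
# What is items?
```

Step-by-step execution trace:
1. try: `items.append(1)` → items = [1].
2. The try body completes without raising.
3. finally always runs: `items.append(34)` → items = [1, 34].
Result: [1, 34]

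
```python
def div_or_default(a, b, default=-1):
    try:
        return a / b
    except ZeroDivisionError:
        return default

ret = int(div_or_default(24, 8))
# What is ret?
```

Step-by-step execution trace:
1. `div_or_default(24, 8)` enters try: `return 24 / 8` → returns 3.0. No exception raised.
2. `except ZeroDivisionError` is skipped.
3. `int(3.0)` → 3 → ret = 3.
Result: 3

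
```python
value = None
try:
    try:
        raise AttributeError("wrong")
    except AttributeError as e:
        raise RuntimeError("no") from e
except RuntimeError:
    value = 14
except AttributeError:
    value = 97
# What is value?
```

Step-by-step execution trace:
1. Inner try raises AttributeError; inner `except AttributeError as e` catches it.
2. `raise RuntimeError(...) from e` raises RuntimeError (AttributeError is attached as __cause__, but only RuntimeError is active).
3. Outer `except RuntimeError` matches → value = 14.
4. `except AttributeError` is not reached.
Result: 14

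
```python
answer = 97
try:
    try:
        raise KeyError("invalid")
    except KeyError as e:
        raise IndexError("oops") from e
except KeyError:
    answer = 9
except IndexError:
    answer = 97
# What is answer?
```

Step-by-step execution trace:
1. Inner try raises KeyError; inner `except KeyError as e` catches it.
2. `raise IndexError(...) from e` raises IndexError (KeyError is attached as __cause__, but only IndexError is active).
3. Outer `except KeyError` does not match IndexError; skipped.
4. Outer `except IndexError` matches → answer = 97.
Result: 97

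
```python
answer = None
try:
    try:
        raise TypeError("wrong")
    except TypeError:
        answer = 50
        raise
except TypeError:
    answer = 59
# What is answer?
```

Step-by-step execution trace:
1. Inner try: `raise TypeError("wrong")` raises TypeError.
2. Inner `except TypeError` matches → answer = 50.
3. bare `raise` re-raises the same TypeError.
4. Outer `except TypeError` matches → answer = 59.
Result: 59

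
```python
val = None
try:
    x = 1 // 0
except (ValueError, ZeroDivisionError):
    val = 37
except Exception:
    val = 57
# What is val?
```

Step-by-step execution trace:
1. `x = 1 // 0` raises ZeroDivisionError.
2. `except (ValueError, ZeroDivisionError)` matches (ZeroDivisionError is in the tuple) → val = 37.
3. `except Exception` is not reached.
Result: 37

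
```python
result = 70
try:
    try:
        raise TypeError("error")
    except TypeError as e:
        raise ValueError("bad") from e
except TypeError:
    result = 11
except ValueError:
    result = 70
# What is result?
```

Step-by-step execution trace:
1. Inner try raises TypeError; inner `except TypeError as e` catches it.
2. `raise ValueError(...) from e` raises ValueError (TypeError is attached as __cause__, but only ValueError is active).
3. Outer `except TypeError` does not match ValueError; skipped.
4. Outer `except ValueError` matches → result = 70.
Result: 70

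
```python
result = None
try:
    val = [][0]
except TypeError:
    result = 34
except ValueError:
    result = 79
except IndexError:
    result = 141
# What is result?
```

Step-by-step execution trace:
1. `val = [][0]` raises IndexError.
2. `except TypeError` does not match IndexError; skipped.
3. `except ValueError` does not match IndexError; skipped.
4. `except IndexError` matches → result = 141.
Result: 141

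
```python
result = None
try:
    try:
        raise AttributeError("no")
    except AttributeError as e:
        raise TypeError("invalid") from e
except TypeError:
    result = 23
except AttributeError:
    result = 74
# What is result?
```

Step-by-step execution trace:
1. Inner try raises AttributeError; inner `except AttributeError as e` catches it.
2. `raise TypeError(...) from e` raises TypeError (AttributeError is attached as __cause__, but only TypeError is active).
3. Outer `except TypeError` matches → result = 23.
4. `except AttributeError` is not reached.
Result: 23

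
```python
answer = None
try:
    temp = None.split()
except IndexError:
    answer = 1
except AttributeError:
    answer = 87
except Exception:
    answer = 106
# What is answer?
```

Step-by-step execution trace:
1. `temp = None.split()` raises AttributeError.
2. `except IndexError` does not match AttributeError; skipped.
3. `except AttributeError` matches → answer = 87.
4. Remaining except clauses are skipped.
Result: 87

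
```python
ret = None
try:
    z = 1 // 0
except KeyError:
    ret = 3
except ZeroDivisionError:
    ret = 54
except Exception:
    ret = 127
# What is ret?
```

Step-by-step execution trace:
1. `z = 1 // 0` raises ZeroDivisionError.
2. `except KeyError` does not match ZeroDivisionError; skipped.
3. `except ZeroDivisionError` matches → ret = 54.
4. Remaining except clauses are skipped.
Result: 54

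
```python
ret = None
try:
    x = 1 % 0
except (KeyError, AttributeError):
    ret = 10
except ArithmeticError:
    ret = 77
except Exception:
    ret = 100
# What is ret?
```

Step-by-step execution trace:
1. `x = 1 % 0` raises ZeroDivisionError.
2. `except (KeyError, AttributeError)` does not match ZeroDivisionError; skipped.
3. `except ArithmeticError` matches (ZeroDivisionError is a subclass of ArithmeticError) → ret = 77.
4. `except Exception` is not reached.
Result: 77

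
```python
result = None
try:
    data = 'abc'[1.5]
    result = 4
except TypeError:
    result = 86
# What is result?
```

Step-by-step execution trace:
1. `data = 'abc'[1.5]` raises TypeError.
2. `result = 4` is not reached.
3. `except TypeError` matches → result = 86.
Result: 86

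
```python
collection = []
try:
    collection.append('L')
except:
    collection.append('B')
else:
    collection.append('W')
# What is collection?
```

Step-by-step execution trace:
1. try: `collection.append('L')` → collection = ['L']. No exception raised.
2. `except` is skipped.
3. `else` runs (try completed without exception): `collection.append('W')` → collection = ['L', 'W'].
Result: ['L', 'W']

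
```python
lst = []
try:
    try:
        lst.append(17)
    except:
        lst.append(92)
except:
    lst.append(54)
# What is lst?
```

Step-by-step execution trace:
1. Inner try: `lst.append(17)` → lst = [17]. No exception raised.
2. Inner `except` is skipped.
3. Inner try completes normally; outer `except` is skipped.
Result: [17]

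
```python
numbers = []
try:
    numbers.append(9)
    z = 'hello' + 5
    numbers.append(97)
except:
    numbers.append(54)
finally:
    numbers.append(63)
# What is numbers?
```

Step-by-step execution trace:
1. try: `numbers.append(9)` → numbers = [9].
2. `z = 'hello' + 5` raises TypeError; `numbers.append(97)` is not reached.
3. bare `except` matches → `numbers.append(54)` → numbers = [9, 54].
4. finally always runs: `numbers.append(63)` → numbers = [9, 54, 63].
Result: [9, 54, 63]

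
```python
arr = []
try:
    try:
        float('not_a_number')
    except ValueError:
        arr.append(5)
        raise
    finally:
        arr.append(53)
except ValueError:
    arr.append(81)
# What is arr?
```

Step-by-step execution trace:
1. Inner try: `float('not_a_number')` raises ValueError.
2. Inner `except ValueError` matches → `arr.append(5)` → arr = [5].
3. bare `raise` re-raises ValueError.
4. Inner `finally` runs during unwinding: `arr.append(53)` → arr = [5, 53].
5. Outer `except ValueError` matches → `arr.append(81)` → arr = [5, 53, 81].
Result: [5, 53, 81]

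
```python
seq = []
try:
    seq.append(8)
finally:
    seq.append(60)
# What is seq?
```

Step-by-step execution trace:
1. try: `seq.append(8)` → seq = [8].
2. The try body completes without raising.
3. finally always runs: `seq.append(60)` → seq = [8, 60].
Result: [8, 60]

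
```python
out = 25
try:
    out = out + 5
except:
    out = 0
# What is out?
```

Step-by-step execution trace:
1. out starts at 25.
2. try: `out = out + 5` → out = 30. No exception raised.
3. `except` is skipped.
Result: 30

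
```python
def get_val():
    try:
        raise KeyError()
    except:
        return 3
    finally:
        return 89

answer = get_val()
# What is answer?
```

Step-by-step execution trace:
1. `get_val()` enters try: `raise KeyError()` raises KeyError.
2. bare `except` matches → `return 3` sets pending return value 3.
3. Before returning, `finally: return 89` runs and overrides the pending return.
4. get_val() returns 89 → answer = 89.
Result: 89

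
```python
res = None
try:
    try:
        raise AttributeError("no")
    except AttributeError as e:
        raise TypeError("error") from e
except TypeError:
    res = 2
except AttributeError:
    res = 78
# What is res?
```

Step-by-step execution trace:
1. Inner try raises AttributeError; inner `except AttributeError as e` catches it.
2. `raise TypeError(...) from e` raises TypeError (AttributeError is attached as __cause__, but only TypeError is active).
3. Outer `except TypeError` matches → res = 2.
4. `except AttributeError` is not reached.
Result: 2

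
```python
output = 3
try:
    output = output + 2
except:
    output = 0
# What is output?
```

Step-by-step execution trace:
1. output starts at 3.
2. try: `output = output + 2` → output = 5. No exception raised.
3. `except` is skipped.
Result: 5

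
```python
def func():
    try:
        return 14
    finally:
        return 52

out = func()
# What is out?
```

Step-by-step execution trace:
1. `func()` enters try: `return 14` sets pending return value 14.
2. Before returning, `finally: return 52` runs and overrides the pending return.
3. func() returns 52 → out = 52.
Result: 52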